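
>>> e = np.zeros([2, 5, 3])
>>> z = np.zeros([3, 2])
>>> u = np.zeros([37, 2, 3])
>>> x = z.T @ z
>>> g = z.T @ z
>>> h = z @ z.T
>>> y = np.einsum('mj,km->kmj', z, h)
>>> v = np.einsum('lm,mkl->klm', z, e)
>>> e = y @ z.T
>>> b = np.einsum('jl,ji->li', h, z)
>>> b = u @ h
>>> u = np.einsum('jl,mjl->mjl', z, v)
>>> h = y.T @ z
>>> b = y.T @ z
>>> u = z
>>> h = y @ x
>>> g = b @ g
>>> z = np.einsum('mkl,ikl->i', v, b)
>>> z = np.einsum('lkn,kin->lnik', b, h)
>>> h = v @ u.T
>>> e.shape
(3, 3, 3)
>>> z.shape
(2, 2, 3, 3)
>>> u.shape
(3, 2)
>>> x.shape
(2, 2)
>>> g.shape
(2, 3, 2)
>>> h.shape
(5, 3, 3)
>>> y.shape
(3, 3, 2)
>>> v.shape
(5, 3, 2)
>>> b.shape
(2, 3, 2)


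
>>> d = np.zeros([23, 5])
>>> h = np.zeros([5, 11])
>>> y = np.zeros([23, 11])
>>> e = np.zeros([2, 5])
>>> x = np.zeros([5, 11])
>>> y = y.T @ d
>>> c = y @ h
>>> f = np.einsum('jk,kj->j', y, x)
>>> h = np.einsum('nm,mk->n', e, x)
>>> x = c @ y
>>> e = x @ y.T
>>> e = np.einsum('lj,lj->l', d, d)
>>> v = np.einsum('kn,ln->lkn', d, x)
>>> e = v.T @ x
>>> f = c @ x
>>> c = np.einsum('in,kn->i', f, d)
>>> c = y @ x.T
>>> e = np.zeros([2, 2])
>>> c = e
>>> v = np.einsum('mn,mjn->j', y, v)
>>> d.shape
(23, 5)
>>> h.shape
(2,)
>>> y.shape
(11, 5)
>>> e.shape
(2, 2)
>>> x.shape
(11, 5)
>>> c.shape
(2, 2)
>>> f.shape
(11, 5)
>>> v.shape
(23,)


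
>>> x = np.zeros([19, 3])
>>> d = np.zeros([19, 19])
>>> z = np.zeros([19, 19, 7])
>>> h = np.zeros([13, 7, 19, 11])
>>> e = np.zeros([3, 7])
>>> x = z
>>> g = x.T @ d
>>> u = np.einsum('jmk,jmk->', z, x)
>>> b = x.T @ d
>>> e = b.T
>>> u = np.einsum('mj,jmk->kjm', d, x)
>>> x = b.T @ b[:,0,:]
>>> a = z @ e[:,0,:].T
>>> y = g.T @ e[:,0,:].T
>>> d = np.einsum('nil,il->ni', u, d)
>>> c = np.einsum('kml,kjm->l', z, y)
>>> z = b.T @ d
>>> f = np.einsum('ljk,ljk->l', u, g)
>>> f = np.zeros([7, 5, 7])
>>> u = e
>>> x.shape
(19, 19, 19)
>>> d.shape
(7, 19)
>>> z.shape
(19, 19, 19)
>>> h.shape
(13, 7, 19, 11)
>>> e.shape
(19, 19, 7)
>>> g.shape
(7, 19, 19)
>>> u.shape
(19, 19, 7)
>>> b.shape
(7, 19, 19)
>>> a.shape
(19, 19, 19)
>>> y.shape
(19, 19, 19)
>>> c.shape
(7,)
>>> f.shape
(7, 5, 7)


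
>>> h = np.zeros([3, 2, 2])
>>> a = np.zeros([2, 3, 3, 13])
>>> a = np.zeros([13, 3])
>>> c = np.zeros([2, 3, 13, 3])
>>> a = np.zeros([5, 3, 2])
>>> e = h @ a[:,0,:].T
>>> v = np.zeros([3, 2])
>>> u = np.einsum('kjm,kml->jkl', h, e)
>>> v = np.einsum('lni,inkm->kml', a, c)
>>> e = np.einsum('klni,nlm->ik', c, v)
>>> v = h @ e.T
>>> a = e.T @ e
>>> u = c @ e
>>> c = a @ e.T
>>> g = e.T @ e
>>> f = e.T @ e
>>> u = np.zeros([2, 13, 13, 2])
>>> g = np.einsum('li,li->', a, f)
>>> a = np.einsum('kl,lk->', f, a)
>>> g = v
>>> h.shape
(3, 2, 2)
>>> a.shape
()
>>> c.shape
(2, 3)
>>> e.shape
(3, 2)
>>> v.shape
(3, 2, 3)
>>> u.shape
(2, 13, 13, 2)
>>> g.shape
(3, 2, 3)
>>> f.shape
(2, 2)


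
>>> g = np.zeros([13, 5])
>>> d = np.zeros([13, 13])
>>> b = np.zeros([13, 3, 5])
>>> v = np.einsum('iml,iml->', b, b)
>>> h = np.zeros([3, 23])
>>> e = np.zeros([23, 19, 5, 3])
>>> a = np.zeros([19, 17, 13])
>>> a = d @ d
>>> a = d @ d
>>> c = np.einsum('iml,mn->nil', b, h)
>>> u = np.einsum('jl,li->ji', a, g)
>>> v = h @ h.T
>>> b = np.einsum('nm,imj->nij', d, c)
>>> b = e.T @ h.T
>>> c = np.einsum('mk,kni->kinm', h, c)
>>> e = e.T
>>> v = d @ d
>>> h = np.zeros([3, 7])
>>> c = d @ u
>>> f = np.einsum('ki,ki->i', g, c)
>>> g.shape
(13, 5)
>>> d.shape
(13, 13)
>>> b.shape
(3, 5, 19, 3)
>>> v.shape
(13, 13)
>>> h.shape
(3, 7)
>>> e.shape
(3, 5, 19, 23)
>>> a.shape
(13, 13)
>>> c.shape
(13, 5)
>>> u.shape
(13, 5)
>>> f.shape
(5,)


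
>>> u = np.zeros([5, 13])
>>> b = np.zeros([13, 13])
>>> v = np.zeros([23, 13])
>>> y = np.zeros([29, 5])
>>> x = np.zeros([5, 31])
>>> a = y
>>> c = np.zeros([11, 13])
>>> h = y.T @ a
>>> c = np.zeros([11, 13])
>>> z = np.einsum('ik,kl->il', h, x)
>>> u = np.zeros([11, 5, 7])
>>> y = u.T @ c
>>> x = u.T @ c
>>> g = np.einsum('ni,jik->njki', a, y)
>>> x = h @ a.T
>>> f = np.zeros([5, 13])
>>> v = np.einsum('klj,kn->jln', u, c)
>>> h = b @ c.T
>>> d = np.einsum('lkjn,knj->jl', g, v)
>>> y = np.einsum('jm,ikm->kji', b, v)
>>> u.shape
(11, 5, 7)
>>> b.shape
(13, 13)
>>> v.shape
(7, 5, 13)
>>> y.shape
(5, 13, 7)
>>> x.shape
(5, 29)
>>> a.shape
(29, 5)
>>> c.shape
(11, 13)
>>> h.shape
(13, 11)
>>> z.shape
(5, 31)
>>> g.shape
(29, 7, 13, 5)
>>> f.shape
(5, 13)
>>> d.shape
(13, 29)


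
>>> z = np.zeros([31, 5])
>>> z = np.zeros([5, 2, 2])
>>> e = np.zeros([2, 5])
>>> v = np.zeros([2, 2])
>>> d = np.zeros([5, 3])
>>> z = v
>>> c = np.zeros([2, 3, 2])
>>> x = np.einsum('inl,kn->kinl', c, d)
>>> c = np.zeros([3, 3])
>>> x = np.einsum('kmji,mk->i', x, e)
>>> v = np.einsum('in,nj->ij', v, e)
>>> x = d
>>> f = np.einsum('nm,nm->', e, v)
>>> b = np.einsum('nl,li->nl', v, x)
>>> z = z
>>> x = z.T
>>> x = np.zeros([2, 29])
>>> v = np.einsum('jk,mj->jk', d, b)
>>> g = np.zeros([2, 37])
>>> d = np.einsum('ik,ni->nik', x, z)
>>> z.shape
(2, 2)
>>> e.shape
(2, 5)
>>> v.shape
(5, 3)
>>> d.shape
(2, 2, 29)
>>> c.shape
(3, 3)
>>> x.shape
(2, 29)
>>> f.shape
()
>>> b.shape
(2, 5)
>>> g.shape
(2, 37)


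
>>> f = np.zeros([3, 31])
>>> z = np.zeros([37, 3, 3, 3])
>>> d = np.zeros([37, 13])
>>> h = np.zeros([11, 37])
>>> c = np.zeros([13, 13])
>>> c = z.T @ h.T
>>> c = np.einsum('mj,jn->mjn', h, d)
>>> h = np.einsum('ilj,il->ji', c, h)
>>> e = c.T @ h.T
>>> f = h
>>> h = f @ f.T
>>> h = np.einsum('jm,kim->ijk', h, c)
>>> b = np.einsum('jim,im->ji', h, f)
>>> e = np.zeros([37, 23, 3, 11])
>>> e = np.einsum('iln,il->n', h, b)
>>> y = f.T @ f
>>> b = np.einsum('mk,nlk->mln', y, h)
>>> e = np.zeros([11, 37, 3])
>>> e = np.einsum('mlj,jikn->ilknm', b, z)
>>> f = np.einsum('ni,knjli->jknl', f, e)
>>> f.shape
(3, 3, 13, 3)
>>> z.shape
(37, 3, 3, 3)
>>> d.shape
(37, 13)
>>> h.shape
(37, 13, 11)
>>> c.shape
(11, 37, 13)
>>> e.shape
(3, 13, 3, 3, 11)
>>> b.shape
(11, 13, 37)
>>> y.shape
(11, 11)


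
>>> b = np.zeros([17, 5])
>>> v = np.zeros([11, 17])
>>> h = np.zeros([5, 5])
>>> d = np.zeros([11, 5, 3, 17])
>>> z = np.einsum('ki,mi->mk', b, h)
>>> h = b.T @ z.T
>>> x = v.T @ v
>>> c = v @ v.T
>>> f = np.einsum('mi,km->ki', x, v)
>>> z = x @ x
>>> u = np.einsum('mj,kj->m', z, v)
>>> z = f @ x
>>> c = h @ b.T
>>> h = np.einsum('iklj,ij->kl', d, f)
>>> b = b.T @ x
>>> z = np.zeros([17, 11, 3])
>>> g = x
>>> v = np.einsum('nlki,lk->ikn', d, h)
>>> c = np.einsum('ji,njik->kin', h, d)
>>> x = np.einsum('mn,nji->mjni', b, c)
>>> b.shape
(5, 17)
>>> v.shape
(17, 3, 11)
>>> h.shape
(5, 3)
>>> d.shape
(11, 5, 3, 17)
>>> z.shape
(17, 11, 3)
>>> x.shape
(5, 3, 17, 11)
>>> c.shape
(17, 3, 11)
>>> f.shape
(11, 17)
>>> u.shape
(17,)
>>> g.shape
(17, 17)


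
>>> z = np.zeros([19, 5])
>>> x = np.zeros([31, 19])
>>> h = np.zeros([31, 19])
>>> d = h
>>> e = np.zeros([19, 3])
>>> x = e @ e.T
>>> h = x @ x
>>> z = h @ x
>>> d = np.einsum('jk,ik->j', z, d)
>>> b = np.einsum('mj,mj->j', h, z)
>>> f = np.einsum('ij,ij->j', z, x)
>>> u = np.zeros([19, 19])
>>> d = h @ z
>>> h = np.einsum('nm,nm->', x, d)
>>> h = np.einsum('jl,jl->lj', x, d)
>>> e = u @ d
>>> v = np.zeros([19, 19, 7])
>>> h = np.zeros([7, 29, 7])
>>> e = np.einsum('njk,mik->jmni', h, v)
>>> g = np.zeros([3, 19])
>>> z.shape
(19, 19)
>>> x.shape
(19, 19)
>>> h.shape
(7, 29, 7)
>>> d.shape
(19, 19)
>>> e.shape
(29, 19, 7, 19)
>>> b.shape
(19,)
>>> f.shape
(19,)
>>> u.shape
(19, 19)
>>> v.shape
(19, 19, 7)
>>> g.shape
(3, 19)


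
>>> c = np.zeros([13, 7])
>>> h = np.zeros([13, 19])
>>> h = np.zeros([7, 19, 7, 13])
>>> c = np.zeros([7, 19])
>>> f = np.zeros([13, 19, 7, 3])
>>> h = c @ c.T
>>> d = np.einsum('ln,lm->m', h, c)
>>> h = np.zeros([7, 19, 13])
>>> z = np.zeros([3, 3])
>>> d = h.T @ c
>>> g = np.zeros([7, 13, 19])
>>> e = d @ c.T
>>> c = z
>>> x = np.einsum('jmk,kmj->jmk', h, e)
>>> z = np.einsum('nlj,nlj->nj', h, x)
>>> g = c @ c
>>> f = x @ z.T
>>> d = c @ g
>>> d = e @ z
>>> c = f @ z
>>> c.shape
(7, 19, 13)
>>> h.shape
(7, 19, 13)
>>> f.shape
(7, 19, 7)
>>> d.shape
(13, 19, 13)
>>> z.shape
(7, 13)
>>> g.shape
(3, 3)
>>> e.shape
(13, 19, 7)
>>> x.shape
(7, 19, 13)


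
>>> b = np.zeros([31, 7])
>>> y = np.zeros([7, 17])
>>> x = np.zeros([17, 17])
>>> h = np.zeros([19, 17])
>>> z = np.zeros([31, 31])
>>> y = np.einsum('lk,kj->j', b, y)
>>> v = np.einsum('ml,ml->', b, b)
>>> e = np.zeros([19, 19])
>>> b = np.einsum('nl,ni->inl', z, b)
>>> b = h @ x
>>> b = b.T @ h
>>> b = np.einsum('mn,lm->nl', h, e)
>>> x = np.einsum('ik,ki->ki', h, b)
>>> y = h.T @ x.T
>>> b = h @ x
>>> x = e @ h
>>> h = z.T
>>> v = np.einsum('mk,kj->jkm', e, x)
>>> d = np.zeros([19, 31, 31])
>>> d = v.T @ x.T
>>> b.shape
(19, 19)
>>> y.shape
(17, 17)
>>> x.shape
(19, 17)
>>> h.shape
(31, 31)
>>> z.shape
(31, 31)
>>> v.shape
(17, 19, 19)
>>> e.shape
(19, 19)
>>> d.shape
(19, 19, 19)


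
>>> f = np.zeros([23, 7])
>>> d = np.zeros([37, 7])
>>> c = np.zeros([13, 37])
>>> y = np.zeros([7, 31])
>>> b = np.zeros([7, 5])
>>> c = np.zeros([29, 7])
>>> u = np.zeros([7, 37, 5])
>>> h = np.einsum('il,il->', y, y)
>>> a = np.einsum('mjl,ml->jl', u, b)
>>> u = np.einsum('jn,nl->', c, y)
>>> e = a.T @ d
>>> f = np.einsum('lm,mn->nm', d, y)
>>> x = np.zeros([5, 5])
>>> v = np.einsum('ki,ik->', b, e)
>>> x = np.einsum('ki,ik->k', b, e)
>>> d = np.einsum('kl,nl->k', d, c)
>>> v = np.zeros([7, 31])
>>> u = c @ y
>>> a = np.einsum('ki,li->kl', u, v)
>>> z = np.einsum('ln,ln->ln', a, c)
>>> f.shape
(31, 7)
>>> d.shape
(37,)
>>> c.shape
(29, 7)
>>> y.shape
(7, 31)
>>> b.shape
(7, 5)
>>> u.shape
(29, 31)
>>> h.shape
()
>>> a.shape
(29, 7)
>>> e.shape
(5, 7)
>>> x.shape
(7,)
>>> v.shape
(7, 31)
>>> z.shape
(29, 7)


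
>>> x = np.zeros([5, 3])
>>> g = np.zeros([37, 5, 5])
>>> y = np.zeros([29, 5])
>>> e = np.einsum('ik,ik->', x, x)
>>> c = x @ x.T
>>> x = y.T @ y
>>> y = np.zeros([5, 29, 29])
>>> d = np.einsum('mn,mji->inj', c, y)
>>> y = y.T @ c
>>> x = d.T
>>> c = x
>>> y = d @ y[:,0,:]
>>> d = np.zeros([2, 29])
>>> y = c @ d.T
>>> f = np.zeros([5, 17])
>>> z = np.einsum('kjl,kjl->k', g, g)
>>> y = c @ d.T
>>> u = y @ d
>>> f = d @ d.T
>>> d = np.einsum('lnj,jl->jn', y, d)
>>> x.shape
(29, 5, 29)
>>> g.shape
(37, 5, 5)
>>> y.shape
(29, 5, 2)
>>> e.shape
()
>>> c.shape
(29, 5, 29)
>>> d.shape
(2, 5)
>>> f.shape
(2, 2)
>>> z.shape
(37,)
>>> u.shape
(29, 5, 29)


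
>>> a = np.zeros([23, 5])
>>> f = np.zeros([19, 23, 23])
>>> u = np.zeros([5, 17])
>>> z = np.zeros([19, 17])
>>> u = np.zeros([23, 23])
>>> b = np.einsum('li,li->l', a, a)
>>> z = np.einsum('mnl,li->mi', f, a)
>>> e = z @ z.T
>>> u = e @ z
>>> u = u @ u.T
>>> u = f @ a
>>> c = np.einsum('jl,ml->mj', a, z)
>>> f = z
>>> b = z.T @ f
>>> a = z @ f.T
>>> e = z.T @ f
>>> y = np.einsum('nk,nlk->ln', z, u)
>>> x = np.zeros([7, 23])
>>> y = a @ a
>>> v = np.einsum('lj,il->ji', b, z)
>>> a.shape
(19, 19)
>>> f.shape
(19, 5)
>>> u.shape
(19, 23, 5)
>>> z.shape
(19, 5)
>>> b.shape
(5, 5)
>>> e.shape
(5, 5)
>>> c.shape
(19, 23)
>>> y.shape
(19, 19)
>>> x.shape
(7, 23)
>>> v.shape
(5, 19)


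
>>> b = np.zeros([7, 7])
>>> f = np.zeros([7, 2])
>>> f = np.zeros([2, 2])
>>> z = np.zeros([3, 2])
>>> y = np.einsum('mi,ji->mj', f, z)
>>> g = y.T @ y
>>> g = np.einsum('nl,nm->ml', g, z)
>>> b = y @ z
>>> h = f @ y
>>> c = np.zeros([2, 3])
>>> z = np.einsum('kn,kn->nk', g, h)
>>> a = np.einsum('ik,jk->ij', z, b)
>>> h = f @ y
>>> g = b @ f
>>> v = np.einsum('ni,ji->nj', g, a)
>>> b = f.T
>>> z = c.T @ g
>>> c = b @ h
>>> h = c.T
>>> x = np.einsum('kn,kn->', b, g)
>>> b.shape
(2, 2)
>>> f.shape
(2, 2)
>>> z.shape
(3, 2)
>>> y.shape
(2, 3)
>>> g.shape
(2, 2)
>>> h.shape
(3, 2)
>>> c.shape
(2, 3)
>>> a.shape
(3, 2)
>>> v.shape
(2, 3)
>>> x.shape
()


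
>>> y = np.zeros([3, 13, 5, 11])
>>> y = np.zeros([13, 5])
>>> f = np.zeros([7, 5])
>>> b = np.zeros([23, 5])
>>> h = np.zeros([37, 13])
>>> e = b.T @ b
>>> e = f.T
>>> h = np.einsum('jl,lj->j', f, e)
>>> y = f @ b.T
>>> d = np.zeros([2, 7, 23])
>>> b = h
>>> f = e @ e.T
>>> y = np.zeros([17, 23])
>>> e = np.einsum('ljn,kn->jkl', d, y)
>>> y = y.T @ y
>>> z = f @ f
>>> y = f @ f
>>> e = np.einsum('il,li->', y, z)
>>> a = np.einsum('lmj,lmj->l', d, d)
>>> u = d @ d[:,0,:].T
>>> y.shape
(5, 5)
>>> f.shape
(5, 5)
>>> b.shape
(7,)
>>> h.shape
(7,)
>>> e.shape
()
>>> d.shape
(2, 7, 23)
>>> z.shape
(5, 5)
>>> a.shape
(2,)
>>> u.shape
(2, 7, 2)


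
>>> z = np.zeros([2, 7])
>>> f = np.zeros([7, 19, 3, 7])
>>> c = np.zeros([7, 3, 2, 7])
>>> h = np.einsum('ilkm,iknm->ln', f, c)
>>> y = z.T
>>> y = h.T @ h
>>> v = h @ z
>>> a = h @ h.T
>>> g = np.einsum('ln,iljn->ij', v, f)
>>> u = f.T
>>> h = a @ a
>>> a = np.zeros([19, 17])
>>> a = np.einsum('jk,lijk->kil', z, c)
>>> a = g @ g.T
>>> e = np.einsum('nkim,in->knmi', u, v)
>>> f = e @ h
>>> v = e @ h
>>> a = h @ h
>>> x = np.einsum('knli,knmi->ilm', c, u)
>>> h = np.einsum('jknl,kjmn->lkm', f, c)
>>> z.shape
(2, 7)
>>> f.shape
(3, 7, 7, 19)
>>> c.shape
(7, 3, 2, 7)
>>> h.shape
(19, 7, 2)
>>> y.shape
(2, 2)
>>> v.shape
(3, 7, 7, 19)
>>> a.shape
(19, 19)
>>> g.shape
(7, 3)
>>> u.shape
(7, 3, 19, 7)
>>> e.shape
(3, 7, 7, 19)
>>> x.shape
(7, 2, 19)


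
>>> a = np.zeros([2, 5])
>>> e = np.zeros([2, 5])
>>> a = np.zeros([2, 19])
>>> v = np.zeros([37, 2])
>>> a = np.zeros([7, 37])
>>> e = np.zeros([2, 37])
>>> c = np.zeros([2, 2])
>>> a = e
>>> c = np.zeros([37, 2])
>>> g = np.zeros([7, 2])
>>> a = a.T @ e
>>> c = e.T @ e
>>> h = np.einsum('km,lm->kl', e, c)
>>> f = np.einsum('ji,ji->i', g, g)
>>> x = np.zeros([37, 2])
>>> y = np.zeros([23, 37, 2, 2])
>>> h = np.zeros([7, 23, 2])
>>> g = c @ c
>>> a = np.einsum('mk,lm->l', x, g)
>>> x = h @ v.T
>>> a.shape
(37,)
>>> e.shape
(2, 37)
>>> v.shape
(37, 2)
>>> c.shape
(37, 37)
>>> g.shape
(37, 37)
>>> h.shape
(7, 23, 2)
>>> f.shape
(2,)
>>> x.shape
(7, 23, 37)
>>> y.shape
(23, 37, 2, 2)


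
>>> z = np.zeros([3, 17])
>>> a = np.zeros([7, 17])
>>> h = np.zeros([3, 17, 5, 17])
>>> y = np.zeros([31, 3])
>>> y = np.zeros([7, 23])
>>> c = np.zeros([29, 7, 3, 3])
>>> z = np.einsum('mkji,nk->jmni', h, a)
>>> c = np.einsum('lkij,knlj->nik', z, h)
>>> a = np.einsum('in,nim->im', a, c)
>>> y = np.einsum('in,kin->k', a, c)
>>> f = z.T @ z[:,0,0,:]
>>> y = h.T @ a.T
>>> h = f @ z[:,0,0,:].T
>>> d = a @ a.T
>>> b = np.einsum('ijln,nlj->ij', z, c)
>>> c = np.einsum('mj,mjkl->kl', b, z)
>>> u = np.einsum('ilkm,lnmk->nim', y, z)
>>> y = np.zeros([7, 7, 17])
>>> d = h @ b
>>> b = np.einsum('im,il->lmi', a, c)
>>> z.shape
(5, 3, 7, 17)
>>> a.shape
(7, 3)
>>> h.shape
(17, 7, 3, 5)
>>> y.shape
(7, 7, 17)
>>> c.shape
(7, 17)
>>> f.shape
(17, 7, 3, 17)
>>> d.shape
(17, 7, 3, 3)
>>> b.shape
(17, 3, 7)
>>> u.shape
(3, 17, 7)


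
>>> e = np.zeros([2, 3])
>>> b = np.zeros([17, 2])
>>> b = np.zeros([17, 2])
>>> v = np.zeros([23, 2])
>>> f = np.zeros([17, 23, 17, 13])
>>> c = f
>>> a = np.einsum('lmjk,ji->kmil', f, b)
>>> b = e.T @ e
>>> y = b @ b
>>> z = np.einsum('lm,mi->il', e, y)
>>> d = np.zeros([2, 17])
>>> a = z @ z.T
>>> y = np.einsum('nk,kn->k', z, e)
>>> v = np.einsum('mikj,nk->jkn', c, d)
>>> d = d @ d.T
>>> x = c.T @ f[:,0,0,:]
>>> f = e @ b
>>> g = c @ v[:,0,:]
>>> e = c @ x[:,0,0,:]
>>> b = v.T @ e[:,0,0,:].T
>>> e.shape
(17, 23, 17, 13)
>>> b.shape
(2, 17, 17)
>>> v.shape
(13, 17, 2)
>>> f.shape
(2, 3)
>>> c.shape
(17, 23, 17, 13)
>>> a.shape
(3, 3)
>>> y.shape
(2,)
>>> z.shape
(3, 2)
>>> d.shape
(2, 2)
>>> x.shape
(13, 17, 23, 13)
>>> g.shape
(17, 23, 17, 2)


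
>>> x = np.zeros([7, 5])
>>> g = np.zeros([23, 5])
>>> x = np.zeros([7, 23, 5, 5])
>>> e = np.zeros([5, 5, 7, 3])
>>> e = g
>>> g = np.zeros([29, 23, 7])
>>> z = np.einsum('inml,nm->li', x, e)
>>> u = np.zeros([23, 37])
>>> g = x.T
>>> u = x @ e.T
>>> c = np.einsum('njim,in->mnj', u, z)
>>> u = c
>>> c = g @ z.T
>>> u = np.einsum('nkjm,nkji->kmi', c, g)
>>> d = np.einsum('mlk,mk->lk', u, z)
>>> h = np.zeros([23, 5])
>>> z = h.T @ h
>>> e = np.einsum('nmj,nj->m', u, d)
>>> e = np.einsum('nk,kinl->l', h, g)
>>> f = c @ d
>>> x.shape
(7, 23, 5, 5)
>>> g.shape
(5, 5, 23, 7)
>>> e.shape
(7,)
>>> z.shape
(5, 5)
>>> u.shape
(5, 5, 7)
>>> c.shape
(5, 5, 23, 5)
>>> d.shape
(5, 7)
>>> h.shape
(23, 5)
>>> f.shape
(5, 5, 23, 7)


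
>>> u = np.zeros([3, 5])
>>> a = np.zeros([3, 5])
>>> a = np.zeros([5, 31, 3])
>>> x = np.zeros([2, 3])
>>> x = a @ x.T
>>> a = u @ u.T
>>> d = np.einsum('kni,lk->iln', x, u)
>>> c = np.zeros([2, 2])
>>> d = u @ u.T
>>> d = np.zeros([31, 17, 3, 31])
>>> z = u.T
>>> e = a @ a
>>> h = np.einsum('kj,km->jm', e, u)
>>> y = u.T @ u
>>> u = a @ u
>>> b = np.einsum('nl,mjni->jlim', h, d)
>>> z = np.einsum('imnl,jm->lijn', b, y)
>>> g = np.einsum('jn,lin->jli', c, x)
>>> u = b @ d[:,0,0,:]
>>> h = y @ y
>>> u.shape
(17, 5, 31, 31)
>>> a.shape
(3, 3)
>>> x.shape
(5, 31, 2)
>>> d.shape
(31, 17, 3, 31)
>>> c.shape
(2, 2)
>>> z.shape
(31, 17, 5, 31)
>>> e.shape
(3, 3)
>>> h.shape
(5, 5)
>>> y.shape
(5, 5)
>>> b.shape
(17, 5, 31, 31)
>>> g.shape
(2, 5, 31)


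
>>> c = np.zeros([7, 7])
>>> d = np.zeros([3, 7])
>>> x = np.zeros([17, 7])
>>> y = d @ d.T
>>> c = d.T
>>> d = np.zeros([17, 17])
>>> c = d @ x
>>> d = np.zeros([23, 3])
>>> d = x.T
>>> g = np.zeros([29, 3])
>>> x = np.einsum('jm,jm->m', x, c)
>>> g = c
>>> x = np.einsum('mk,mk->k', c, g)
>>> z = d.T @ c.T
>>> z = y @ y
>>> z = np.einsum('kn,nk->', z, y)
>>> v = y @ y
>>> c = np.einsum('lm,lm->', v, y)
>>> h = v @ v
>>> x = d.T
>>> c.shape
()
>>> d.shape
(7, 17)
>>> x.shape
(17, 7)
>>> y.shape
(3, 3)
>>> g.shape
(17, 7)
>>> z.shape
()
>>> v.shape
(3, 3)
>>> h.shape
(3, 3)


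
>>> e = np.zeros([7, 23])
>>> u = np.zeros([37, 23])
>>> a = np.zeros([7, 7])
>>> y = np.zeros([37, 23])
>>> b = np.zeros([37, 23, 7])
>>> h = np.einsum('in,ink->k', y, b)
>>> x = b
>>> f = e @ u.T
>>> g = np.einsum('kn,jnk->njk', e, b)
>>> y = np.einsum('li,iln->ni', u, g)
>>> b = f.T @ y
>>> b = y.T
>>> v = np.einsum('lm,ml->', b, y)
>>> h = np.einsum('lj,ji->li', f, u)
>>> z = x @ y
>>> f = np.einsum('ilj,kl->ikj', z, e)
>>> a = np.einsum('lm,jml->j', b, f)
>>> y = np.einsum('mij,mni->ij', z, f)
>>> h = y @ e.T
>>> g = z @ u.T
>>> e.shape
(7, 23)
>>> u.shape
(37, 23)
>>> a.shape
(37,)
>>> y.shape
(23, 23)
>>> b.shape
(23, 7)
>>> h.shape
(23, 7)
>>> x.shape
(37, 23, 7)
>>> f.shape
(37, 7, 23)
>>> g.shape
(37, 23, 37)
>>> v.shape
()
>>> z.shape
(37, 23, 23)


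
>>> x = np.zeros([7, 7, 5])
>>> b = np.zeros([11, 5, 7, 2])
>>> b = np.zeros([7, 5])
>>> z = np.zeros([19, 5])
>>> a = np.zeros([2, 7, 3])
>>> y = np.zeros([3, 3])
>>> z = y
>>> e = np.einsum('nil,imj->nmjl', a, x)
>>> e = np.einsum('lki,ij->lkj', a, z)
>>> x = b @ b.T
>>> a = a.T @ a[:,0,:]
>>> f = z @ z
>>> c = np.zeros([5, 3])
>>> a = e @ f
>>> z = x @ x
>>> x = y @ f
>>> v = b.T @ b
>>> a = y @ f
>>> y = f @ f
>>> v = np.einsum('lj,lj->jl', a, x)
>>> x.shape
(3, 3)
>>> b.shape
(7, 5)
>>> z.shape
(7, 7)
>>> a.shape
(3, 3)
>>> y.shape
(3, 3)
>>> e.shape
(2, 7, 3)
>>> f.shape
(3, 3)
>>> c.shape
(5, 3)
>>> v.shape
(3, 3)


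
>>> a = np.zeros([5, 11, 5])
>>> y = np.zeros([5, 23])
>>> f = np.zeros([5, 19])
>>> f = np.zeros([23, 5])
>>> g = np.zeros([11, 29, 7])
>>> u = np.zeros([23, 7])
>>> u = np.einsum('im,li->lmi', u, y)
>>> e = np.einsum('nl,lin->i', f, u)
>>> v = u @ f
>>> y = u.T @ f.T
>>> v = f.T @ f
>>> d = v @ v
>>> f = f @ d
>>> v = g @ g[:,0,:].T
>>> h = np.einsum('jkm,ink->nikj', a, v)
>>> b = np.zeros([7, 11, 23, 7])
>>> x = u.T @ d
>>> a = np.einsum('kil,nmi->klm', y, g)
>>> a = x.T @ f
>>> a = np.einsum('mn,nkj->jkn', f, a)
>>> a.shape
(5, 7, 5)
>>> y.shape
(23, 7, 23)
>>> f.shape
(23, 5)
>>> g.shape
(11, 29, 7)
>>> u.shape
(5, 7, 23)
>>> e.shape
(7,)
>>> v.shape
(11, 29, 11)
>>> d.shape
(5, 5)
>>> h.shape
(29, 11, 11, 5)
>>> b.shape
(7, 11, 23, 7)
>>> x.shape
(23, 7, 5)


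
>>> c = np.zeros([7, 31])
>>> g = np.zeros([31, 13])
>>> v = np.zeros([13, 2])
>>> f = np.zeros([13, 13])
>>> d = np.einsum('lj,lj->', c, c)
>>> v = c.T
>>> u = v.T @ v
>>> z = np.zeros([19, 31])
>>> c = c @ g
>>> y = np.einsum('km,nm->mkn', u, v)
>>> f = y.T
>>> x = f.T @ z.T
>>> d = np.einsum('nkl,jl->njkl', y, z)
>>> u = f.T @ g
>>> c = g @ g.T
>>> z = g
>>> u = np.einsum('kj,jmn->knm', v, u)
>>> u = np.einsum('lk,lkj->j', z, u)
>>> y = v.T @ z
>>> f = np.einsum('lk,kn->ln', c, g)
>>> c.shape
(31, 31)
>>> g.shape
(31, 13)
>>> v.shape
(31, 7)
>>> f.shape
(31, 13)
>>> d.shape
(7, 19, 7, 31)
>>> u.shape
(7,)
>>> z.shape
(31, 13)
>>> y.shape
(7, 13)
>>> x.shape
(7, 7, 19)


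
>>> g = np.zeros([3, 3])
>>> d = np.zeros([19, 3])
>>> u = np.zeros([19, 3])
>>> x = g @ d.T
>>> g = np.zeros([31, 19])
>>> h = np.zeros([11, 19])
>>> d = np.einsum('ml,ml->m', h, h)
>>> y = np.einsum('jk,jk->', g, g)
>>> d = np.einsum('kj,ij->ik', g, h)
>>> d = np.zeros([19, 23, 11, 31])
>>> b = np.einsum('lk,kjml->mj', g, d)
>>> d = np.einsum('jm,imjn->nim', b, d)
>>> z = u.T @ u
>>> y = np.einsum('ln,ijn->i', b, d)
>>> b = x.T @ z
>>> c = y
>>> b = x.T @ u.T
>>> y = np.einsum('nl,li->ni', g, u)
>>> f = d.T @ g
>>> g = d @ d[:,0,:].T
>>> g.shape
(31, 19, 31)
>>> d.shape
(31, 19, 23)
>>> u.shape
(19, 3)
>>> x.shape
(3, 19)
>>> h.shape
(11, 19)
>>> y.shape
(31, 3)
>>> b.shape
(19, 19)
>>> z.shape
(3, 3)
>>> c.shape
(31,)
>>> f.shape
(23, 19, 19)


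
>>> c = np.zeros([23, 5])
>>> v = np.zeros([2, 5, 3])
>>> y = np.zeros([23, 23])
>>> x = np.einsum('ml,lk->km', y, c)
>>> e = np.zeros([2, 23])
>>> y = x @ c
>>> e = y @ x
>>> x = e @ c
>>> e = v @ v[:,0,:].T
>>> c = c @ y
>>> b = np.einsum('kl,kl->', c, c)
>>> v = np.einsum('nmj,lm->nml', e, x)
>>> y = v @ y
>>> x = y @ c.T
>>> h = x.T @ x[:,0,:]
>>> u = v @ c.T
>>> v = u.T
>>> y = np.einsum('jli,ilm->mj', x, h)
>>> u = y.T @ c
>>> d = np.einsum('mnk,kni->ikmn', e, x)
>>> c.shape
(23, 5)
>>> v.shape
(23, 5, 2)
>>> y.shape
(23, 2)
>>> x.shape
(2, 5, 23)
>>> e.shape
(2, 5, 2)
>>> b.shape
()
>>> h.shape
(23, 5, 23)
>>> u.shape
(2, 5)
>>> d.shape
(23, 2, 2, 5)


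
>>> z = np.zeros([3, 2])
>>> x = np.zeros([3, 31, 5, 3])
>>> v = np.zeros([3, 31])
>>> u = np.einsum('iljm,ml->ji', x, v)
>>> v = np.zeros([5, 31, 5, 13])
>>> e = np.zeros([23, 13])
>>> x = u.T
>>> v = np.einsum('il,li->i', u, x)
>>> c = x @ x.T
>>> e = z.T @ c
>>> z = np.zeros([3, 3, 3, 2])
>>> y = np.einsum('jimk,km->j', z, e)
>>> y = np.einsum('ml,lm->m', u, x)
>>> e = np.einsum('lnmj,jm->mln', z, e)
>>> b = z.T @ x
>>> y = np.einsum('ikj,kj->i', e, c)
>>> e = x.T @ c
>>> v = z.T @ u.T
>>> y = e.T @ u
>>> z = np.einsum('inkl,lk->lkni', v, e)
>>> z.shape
(5, 3, 3, 2)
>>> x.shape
(3, 5)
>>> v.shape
(2, 3, 3, 5)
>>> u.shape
(5, 3)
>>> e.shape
(5, 3)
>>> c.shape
(3, 3)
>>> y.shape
(3, 3)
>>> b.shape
(2, 3, 3, 5)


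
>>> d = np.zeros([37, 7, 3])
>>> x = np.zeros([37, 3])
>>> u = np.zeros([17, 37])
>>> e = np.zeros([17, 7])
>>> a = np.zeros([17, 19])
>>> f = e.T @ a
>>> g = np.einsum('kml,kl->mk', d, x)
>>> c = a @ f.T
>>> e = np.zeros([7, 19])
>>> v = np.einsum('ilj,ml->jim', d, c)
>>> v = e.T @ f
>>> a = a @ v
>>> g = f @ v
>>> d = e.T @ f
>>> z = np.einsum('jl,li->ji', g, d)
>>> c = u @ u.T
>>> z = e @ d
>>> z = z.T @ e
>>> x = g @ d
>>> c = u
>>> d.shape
(19, 19)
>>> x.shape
(7, 19)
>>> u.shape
(17, 37)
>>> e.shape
(7, 19)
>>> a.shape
(17, 19)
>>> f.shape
(7, 19)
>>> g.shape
(7, 19)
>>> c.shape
(17, 37)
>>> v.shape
(19, 19)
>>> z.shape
(19, 19)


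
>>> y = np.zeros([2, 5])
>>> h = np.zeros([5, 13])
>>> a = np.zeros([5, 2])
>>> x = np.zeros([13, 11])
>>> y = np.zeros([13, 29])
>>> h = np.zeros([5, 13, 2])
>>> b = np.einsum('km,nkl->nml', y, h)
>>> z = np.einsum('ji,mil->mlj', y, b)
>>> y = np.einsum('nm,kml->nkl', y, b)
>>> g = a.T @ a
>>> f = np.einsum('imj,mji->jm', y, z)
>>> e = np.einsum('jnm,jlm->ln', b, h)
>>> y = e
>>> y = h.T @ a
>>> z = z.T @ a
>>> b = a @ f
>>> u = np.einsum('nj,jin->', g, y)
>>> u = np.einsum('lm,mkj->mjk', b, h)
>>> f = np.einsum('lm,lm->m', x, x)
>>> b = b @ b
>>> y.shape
(2, 13, 2)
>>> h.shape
(5, 13, 2)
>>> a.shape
(5, 2)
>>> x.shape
(13, 11)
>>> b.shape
(5, 5)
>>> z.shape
(13, 2, 2)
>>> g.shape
(2, 2)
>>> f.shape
(11,)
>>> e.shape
(13, 29)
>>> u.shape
(5, 2, 13)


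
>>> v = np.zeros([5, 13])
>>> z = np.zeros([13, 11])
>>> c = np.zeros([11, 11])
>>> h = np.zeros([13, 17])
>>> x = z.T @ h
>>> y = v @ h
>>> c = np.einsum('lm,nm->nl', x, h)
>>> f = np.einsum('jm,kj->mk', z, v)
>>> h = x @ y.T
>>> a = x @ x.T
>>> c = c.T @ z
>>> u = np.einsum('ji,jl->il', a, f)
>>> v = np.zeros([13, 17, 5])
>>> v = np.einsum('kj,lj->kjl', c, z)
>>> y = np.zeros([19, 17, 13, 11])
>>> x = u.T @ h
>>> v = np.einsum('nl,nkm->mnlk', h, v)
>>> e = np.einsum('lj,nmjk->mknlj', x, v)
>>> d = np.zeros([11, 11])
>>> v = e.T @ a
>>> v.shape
(5, 5, 13, 11, 11)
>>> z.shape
(13, 11)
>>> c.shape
(11, 11)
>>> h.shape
(11, 5)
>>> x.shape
(5, 5)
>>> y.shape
(19, 17, 13, 11)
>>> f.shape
(11, 5)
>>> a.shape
(11, 11)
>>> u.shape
(11, 5)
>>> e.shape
(11, 11, 13, 5, 5)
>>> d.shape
(11, 11)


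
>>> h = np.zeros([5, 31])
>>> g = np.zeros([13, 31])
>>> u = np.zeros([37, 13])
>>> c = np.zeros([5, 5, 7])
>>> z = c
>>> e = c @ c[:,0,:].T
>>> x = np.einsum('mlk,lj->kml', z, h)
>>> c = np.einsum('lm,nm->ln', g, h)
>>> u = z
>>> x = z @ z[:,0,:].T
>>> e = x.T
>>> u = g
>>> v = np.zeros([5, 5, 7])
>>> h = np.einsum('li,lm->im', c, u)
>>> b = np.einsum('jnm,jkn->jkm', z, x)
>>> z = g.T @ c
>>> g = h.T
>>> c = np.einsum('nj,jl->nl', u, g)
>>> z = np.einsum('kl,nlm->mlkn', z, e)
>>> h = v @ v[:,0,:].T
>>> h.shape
(5, 5, 5)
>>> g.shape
(31, 5)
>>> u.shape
(13, 31)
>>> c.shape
(13, 5)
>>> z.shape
(5, 5, 31, 5)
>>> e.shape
(5, 5, 5)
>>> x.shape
(5, 5, 5)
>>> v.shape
(5, 5, 7)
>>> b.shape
(5, 5, 7)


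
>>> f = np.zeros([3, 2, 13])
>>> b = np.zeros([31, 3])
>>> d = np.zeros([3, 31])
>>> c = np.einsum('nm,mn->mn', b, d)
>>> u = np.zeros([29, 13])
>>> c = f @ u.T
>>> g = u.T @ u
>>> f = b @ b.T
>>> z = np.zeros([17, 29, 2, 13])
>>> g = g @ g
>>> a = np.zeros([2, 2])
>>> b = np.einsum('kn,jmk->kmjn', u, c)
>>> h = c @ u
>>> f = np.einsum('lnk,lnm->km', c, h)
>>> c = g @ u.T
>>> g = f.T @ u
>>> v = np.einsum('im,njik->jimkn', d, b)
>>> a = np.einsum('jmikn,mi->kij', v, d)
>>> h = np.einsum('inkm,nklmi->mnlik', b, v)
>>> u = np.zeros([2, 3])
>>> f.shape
(29, 13)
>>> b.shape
(29, 2, 3, 13)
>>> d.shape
(3, 31)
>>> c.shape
(13, 29)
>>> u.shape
(2, 3)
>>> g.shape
(13, 13)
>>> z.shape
(17, 29, 2, 13)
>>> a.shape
(13, 31, 2)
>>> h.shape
(13, 2, 31, 29, 3)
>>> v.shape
(2, 3, 31, 13, 29)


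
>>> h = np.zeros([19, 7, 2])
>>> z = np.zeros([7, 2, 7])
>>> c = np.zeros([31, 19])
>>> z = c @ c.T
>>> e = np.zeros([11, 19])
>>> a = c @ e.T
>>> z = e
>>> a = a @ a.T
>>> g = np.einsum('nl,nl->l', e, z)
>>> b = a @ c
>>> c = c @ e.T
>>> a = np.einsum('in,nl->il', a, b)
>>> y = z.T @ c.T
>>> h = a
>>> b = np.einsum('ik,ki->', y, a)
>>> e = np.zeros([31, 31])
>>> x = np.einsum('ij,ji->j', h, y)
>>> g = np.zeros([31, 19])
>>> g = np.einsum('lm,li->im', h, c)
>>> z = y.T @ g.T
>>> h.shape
(31, 19)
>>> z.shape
(31, 11)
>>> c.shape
(31, 11)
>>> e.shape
(31, 31)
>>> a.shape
(31, 19)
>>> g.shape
(11, 19)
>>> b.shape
()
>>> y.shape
(19, 31)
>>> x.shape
(19,)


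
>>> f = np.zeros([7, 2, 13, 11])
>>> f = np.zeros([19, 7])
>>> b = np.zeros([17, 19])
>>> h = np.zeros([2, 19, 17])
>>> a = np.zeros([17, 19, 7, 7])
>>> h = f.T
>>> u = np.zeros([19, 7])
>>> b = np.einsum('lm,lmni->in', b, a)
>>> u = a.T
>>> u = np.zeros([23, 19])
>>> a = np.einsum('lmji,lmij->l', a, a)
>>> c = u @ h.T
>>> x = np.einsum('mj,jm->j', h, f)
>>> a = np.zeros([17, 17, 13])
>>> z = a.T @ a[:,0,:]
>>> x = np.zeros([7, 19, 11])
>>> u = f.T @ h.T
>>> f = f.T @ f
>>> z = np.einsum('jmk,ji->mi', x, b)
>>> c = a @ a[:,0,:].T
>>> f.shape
(7, 7)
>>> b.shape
(7, 7)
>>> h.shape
(7, 19)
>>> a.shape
(17, 17, 13)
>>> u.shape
(7, 7)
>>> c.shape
(17, 17, 17)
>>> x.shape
(7, 19, 11)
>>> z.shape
(19, 7)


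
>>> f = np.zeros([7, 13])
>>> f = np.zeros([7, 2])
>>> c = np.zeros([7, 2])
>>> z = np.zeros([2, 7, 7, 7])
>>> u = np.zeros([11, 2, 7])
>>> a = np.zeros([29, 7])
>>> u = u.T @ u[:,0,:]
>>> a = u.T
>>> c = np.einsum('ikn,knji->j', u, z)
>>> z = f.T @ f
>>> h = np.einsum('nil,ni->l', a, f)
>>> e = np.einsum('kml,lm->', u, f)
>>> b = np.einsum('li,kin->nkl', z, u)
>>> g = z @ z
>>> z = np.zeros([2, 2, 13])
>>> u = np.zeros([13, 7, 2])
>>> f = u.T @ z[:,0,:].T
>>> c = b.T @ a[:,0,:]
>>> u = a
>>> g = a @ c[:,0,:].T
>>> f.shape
(2, 7, 2)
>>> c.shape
(2, 7, 7)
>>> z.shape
(2, 2, 13)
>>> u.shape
(7, 2, 7)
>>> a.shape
(7, 2, 7)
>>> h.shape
(7,)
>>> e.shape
()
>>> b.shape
(7, 7, 2)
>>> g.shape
(7, 2, 2)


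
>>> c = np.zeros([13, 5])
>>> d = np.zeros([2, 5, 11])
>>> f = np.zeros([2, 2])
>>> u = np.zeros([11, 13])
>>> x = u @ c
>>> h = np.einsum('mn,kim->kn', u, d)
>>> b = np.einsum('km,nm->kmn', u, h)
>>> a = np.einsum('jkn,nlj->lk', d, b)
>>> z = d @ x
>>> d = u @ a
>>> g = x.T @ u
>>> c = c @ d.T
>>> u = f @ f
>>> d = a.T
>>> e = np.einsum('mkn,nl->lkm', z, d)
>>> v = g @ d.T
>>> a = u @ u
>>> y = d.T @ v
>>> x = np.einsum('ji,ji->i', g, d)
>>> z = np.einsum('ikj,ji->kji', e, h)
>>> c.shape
(13, 11)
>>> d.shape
(5, 13)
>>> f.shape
(2, 2)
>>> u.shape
(2, 2)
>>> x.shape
(13,)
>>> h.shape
(2, 13)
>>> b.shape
(11, 13, 2)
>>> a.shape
(2, 2)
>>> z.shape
(5, 2, 13)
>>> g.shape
(5, 13)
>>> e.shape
(13, 5, 2)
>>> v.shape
(5, 5)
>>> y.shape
(13, 5)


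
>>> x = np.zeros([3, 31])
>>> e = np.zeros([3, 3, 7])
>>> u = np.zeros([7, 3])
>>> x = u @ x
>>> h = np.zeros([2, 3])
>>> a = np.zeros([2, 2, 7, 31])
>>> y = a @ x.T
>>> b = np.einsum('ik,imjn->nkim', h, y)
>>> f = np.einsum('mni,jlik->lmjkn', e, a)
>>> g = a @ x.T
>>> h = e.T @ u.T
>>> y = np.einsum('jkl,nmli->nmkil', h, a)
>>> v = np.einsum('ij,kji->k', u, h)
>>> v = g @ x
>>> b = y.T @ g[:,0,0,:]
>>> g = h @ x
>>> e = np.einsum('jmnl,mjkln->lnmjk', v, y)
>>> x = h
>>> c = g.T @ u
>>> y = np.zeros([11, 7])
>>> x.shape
(7, 3, 7)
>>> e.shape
(31, 7, 2, 2, 3)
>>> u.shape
(7, 3)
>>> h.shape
(7, 3, 7)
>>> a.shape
(2, 2, 7, 31)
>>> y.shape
(11, 7)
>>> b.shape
(7, 31, 3, 2, 7)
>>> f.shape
(2, 3, 2, 31, 3)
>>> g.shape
(7, 3, 31)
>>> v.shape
(2, 2, 7, 31)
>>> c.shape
(31, 3, 3)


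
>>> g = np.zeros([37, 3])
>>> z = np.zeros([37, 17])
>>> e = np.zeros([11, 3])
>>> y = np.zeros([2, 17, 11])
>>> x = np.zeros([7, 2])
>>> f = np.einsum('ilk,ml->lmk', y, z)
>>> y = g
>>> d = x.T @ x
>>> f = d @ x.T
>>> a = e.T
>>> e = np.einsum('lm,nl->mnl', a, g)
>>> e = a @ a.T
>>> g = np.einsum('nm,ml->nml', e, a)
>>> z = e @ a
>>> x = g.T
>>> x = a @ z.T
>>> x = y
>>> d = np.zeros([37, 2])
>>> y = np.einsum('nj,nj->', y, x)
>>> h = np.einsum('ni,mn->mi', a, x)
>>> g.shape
(3, 3, 11)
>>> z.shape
(3, 11)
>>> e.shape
(3, 3)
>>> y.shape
()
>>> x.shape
(37, 3)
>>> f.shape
(2, 7)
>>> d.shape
(37, 2)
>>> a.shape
(3, 11)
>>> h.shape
(37, 11)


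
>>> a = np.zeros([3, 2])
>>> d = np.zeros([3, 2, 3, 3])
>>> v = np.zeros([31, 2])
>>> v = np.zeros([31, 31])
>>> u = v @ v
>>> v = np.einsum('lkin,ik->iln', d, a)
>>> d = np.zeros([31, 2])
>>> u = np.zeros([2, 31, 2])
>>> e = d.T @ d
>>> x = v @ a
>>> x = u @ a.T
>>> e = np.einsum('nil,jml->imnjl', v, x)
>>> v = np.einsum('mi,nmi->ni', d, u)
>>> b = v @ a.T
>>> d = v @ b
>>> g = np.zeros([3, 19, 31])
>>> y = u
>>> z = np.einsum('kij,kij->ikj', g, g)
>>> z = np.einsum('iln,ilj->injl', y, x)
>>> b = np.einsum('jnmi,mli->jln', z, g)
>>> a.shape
(3, 2)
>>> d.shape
(2, 3)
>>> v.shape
(2, 2)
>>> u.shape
(2, 31, 2)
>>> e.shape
(3, 31, 3, 2, 3)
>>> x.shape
(2, 31, 3)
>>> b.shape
(2, 19, 2)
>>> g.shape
(3, 19, 31)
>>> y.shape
(2, 31, 2)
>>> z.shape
(2, 2, 3, 31)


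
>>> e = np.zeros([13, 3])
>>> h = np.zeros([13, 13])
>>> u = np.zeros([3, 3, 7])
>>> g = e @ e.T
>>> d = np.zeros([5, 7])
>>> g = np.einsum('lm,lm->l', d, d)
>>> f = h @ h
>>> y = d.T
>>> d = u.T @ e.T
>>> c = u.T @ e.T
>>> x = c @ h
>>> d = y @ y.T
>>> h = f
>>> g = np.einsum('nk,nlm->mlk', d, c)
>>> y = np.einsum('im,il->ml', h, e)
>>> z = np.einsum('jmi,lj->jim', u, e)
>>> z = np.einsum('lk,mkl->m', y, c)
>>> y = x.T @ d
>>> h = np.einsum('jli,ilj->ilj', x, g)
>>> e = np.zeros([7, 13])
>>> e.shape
(7, 13)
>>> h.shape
(13, 3, 7)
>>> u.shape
(3, 3, 7)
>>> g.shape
(13, 3, 7)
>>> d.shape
(7, 7)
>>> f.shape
(13, 13)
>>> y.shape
(13, 3, 7)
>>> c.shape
(7, 3, 13)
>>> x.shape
(7, 3, 13)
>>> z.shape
(7,)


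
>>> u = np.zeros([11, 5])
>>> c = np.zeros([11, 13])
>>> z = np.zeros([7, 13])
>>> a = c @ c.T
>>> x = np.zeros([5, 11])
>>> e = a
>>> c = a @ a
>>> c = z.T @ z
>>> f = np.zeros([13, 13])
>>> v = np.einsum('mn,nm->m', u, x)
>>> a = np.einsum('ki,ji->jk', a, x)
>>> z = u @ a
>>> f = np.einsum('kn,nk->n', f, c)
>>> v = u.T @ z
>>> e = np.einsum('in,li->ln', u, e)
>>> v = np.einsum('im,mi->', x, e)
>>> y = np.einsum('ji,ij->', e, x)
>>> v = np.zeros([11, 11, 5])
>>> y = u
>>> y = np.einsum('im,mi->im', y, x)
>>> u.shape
(11, 5)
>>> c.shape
(13, 13)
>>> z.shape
(11, 11)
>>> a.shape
(5, 11)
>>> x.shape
(5, 11)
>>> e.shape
(11, 5)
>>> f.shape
(13,)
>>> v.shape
(11, 11, 5)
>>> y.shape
(11, 5)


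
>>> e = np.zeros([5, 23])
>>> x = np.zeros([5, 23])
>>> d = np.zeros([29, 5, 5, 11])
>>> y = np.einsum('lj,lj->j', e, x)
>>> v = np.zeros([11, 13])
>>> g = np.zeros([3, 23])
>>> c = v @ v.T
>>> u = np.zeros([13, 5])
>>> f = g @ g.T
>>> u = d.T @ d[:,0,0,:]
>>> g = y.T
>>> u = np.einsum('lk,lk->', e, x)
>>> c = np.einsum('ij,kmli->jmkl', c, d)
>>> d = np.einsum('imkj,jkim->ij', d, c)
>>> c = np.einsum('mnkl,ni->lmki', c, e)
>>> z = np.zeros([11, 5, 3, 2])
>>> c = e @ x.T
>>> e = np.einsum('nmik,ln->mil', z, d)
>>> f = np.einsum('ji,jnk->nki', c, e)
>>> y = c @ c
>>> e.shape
(5, 3, 29)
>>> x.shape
(5, 23)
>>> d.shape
(29, 11)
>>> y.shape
(5, 5)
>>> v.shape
(11, 13)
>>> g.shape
(23,)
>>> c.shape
(5, 5)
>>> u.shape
()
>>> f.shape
(3, 29, 5)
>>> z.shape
(11, 5, 3, 2)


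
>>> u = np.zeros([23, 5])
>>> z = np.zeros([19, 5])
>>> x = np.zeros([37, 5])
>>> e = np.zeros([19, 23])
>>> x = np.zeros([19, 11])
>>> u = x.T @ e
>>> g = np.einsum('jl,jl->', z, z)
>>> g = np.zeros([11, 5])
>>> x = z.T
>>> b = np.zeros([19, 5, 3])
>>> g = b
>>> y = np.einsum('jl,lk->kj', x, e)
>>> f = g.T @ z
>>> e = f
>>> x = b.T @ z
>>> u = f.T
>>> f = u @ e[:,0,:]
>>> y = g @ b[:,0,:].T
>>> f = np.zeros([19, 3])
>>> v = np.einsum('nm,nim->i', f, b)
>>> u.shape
(5, 5, 3)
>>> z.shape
(19, 5)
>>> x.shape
(3, 5, 5)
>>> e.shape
(3, 5, 5)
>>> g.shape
(19, 5, 3)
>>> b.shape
(19, 5, 3)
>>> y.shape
(19, 5, 19)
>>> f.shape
(19, 3)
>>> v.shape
(5,)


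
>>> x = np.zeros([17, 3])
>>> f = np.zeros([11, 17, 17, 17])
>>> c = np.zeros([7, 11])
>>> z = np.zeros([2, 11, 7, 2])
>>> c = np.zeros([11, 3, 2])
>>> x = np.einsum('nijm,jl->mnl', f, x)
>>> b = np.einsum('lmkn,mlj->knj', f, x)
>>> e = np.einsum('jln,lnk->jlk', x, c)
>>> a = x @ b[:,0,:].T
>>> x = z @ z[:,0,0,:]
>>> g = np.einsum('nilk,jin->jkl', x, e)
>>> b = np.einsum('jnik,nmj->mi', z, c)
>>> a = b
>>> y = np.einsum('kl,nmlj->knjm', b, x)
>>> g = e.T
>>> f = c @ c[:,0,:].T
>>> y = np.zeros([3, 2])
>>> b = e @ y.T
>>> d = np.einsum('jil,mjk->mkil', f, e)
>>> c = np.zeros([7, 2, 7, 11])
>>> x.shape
(2, 11, 7, 2)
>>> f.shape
(11, 3, 11)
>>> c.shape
(7, 2, 7, 11)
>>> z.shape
(2, 11, 7, 2)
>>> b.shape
(17, 11, 3)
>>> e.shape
(17, 11, 2)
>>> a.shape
(3, 7)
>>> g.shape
(2, 11, 17)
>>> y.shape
(3, 2)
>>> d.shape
(17, 2, 3, 11)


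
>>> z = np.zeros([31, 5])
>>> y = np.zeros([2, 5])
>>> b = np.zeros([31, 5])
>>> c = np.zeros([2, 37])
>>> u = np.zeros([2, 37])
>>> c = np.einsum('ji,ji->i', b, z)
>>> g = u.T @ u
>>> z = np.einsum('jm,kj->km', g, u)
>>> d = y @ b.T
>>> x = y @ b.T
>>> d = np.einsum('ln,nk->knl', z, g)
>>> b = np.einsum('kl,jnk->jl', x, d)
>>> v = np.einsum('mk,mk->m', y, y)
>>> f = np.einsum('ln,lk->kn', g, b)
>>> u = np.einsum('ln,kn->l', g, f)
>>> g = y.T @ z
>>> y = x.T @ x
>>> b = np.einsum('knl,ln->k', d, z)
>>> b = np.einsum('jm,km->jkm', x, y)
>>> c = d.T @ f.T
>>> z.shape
(2, 37)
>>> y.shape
(31, 31)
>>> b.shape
(2, 31, 31)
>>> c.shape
(2, 37, 31)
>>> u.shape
(37,)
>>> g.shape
(5, 37)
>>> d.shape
(37, 37, 2)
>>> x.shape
(2, 31)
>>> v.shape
(2,)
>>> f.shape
(31, 37)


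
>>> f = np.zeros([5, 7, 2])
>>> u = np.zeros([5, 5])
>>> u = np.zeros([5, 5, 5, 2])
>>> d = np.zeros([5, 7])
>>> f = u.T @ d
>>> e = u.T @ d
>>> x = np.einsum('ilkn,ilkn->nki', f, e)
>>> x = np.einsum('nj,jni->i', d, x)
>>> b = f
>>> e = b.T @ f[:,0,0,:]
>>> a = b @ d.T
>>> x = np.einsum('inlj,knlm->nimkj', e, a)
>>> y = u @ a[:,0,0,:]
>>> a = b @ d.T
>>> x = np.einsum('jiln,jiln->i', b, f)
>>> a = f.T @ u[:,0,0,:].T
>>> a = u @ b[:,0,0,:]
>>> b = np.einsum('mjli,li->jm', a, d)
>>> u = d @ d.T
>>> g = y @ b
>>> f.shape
(2, 5, 5, 7)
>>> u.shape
(5, 5)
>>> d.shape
(5, 7)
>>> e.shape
(7, 5, 5, 7)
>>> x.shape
(5,)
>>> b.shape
(5, 5)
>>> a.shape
(5, 5, 5, 7)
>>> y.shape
(5, 5, 5, 5)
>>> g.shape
(5, 5, 5, 5)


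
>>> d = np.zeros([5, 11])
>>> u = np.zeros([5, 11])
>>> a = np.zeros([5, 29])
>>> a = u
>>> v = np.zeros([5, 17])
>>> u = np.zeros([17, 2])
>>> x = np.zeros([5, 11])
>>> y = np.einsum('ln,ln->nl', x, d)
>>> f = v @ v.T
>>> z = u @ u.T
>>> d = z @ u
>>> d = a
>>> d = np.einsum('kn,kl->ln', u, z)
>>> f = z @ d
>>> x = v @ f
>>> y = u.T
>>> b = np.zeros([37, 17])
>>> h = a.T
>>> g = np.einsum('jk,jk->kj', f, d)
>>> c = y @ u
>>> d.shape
(17, 2)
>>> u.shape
(17, 2)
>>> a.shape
(5, 11)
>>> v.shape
(5, 17)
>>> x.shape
(5, 2)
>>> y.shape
(2, 17)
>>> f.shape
(17, 2)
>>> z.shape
(17, 17)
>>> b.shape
(37, 17)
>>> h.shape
(11, 5)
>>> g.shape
(2, 17)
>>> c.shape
(2, 2)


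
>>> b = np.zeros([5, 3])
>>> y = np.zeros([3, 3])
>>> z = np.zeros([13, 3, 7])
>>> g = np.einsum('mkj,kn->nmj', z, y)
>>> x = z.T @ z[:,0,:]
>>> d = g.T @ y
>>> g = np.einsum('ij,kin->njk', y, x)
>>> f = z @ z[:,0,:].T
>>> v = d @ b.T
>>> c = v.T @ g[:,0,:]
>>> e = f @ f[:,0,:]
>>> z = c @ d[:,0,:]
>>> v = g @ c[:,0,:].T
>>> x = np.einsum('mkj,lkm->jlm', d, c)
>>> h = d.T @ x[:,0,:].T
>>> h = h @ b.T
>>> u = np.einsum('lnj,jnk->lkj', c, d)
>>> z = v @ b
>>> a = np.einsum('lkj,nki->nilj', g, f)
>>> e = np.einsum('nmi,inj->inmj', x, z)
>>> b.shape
(5, 3)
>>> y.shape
(3, 3)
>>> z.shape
(7, 3, 3)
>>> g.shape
(7, 3, 7)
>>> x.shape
(3, 5, 7)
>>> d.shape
(7, 13, 3)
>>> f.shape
(13, 3, 13)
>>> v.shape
(7, 3, 5)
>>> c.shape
(5, 13, 7)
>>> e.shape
(7, 3, 5, 3)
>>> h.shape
(3, 13, 5)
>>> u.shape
(5, 3, 7)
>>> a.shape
(13, 13, 7, 7)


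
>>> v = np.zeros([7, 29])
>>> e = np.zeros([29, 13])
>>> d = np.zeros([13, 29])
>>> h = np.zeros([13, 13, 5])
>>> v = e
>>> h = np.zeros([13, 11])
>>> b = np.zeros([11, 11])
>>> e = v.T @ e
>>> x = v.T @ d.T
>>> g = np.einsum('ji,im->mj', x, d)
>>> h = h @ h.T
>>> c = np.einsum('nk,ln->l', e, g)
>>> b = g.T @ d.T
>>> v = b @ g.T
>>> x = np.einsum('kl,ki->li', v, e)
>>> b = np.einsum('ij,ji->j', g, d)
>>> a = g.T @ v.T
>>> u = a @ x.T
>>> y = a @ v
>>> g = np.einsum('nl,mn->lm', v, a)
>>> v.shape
(13, 29)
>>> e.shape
(13, 13)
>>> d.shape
(13, 29)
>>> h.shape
(13, 13)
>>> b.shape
(13,)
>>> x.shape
(29, 13)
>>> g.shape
(29, 13)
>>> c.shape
(29,)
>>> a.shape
(13, 13)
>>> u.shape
(13, 29)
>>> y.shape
(13, 29)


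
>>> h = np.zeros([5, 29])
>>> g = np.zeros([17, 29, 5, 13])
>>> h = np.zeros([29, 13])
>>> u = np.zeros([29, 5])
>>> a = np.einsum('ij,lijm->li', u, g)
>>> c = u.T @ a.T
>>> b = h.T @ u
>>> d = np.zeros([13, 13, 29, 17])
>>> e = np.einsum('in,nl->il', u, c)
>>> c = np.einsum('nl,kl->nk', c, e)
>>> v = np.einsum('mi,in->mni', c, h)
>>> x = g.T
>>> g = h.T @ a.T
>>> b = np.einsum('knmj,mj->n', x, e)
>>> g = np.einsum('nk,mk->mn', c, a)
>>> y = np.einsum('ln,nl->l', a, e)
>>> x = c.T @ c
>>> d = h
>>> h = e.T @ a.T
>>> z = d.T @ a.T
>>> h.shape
(17, 17)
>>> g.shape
(17, 5)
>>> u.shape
(29, 5)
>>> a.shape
(17, 29)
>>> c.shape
(5, 29)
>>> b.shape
(5,)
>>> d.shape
(29, 13)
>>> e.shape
(29, 17)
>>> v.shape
(5, 13, 29)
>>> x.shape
(29, 29)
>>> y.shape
(17,)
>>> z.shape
(13, 17)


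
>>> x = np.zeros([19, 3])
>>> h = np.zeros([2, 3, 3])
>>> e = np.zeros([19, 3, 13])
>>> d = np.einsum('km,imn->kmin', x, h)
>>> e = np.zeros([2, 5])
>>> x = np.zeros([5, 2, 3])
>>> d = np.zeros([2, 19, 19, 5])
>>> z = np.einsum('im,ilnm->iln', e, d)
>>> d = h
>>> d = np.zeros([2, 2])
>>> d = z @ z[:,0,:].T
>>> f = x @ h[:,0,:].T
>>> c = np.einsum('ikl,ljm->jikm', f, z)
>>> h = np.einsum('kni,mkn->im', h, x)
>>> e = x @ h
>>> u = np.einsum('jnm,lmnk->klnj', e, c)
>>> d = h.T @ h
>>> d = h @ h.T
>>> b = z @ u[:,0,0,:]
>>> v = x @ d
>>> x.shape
(5, 2, 3)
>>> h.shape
(3, 5)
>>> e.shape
(5, 2, 5)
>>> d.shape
(3, 3)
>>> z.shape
(2, 19, 19)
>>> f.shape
(5, 2, 2)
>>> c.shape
(19, 5, 2, 19)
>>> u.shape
(19, 19, 2, 5)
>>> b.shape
(2, 19, 5)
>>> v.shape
(5, 2, 3)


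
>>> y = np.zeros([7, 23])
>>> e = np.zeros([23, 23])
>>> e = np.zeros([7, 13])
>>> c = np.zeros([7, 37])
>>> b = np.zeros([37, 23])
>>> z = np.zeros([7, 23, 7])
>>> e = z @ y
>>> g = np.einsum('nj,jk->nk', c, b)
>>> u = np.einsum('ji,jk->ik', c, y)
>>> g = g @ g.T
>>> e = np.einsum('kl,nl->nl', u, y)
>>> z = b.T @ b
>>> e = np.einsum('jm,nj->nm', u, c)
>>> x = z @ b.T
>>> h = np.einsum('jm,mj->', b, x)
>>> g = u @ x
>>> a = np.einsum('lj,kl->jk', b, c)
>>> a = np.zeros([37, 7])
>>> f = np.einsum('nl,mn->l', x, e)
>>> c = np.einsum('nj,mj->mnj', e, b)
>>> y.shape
(7, 23)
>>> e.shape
(7, 23)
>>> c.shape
(37, 7, 23)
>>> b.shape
(37, 23)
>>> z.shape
(23, 23)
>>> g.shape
(37, 37)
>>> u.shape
(37, 23)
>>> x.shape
(23, 37)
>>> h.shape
()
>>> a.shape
(37, 7)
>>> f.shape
(37,)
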